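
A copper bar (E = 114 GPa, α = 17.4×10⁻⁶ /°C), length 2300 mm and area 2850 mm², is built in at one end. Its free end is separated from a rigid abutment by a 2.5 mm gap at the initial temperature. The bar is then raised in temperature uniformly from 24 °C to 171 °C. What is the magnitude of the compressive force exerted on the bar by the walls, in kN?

P ≈ 478 kN

If the wall were absent the bar would grow by αΔT L = 17.4×10⁻⁶ × 147 × 2300 = 5.883 mm.
After closing the 2.5 mm clearance, 5.883 − 2.5 = 3.383 mm of expansion remains to be suppressed by the wall.
That suppressed elongation corresponds to σ = E·Δ/L = 114×10³ × 3.383/2300 = 167.7 MPa.
Force on the wall = σA = 167.7 × 2850 mm² = 477.9 kN.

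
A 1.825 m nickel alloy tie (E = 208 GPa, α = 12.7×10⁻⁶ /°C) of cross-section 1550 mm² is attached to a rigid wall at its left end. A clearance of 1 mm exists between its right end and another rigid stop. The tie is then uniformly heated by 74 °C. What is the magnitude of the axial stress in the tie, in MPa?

Free thermal elongation = αΔT L = 12.7×10⁻⁶ × 74 × 1825 = 1.715 mm.
The gap closes (δ_free > 1 mm) and the wall then resists a further 1.715 − 1 = 0.7151 mm of expansion.
Compatibility: PL/(AE) = 0.7151 mm, so σ = P/A = E × (0.7151/1825) = 81.51 MPa.

σ ≈ 81.5 MPa (compressive)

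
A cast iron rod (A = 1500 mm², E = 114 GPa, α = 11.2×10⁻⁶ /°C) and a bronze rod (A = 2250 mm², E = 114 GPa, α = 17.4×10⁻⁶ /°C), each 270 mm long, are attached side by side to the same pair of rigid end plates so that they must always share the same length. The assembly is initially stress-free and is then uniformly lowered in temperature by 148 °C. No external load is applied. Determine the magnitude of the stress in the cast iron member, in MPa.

σ ≈ 62.8 MPa (compressive)

The bronze has the larger α, so on cooling it would change length more than the cast iron if both were free. The rigid plates force a common final length, so the bronze is put into tension and the cast iron into compression, with equal and opposite forces P (no external load).
Setting the final lengths equal and cancelling L: (α₁ − α₂)ΔT = P/(A₁E₁) + P/(A₂E₂).
|α₁ − α₂|·ΔT = 6.2×10⁻⁶ × 148 = 0.0009176.
1/(A₁E₁) + 1/(A₂E₂) = 1/(1500×114×10³) + 1/(2250×114×10³) = 9.747×10⁻⁹ N⁻¹.
P = 0.0009176 / 9.747×10⁻⁹ = 94150 N = 94.15 kN.
σ_{cast iron} = P/A₁ = 94150/1500 = 62.76 MPa, compressive.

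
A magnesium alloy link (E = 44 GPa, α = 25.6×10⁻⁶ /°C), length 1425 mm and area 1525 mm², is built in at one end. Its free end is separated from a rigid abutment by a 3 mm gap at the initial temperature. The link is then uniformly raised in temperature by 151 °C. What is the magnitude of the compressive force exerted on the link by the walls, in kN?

P ≈ 118 kN

Free thermal elongation = αΔT L = 25.6×10⁻⁶ × 151 × 1425 = 5.508 mm.
The gap closes (δ_free > 3 mm) and the wall then resists a further 5.508 − 3 = 2.508 mm of expansion.
So σ = E(δ_free − g)/L = 44×10³ × 2.508/1425 = 77.45 MPa.
P = σA = 77.45 × 1525 = 118.1 kN.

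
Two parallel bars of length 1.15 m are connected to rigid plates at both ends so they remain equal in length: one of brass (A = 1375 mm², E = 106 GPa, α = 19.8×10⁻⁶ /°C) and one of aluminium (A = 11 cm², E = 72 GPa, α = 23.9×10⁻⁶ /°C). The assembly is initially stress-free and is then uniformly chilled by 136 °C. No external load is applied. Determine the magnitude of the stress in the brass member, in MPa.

Both members must finish at the same length. With the larger α, the aluminium tends to over-contract; the plates restrain it, putting the aluminium in tension and the brass in compression. With no external load the two internal forces are equal and opposite, magnitude P.
Setting the final lengths equal and cancelling L: (α₁ − α₂)ΔT = P/(A₁E₁) + P/(A₂E₂).
|α₁ − α₂|·ΔT = 4.1×10⁻⁶ × 136 = 0.0005576.
1/(A₁E₁) + 1/(A₂E₂) = 1/(1375×106×10³) + 1/(1100×72×10³) = 1.949×10⁻⁸ N⁻¹.
So P = 0.0005576 / 1.949×10⁻⁸ = 28.61 kN.
σ_{brass} = P/A₁ = 28610/1375 = 20.81 MPa, compressive.

σ ≈ 20.8 MPa (compressive)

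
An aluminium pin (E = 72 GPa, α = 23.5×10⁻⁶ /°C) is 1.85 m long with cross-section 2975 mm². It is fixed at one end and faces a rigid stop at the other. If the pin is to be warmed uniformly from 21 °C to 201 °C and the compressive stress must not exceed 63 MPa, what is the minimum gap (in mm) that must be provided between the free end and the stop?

With no wall the pin would lengthen by αΔT L = 23.5×10⁻⁶ × 180 × 1850 = 7.825 mm.
At the allowable stress the elastic shortening the wall may impose is σL/E = 63 × 1850 / (72×10³) = 1.619 mm.
So the gap has to take up the difference, g_min = δ_free − σL/E = 7.825 − 1.619 = 6.207 mm.

g ≈ 6.21 mm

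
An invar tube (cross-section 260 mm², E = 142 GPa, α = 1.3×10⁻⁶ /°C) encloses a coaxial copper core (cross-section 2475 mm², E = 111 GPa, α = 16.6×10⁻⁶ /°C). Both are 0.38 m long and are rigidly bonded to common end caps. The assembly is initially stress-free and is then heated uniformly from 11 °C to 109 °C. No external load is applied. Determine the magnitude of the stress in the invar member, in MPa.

The copper has the larger α, so on heating it would change length more than the invar if both were free. The rigid plates force a common final length, so the copper is put into compression and the invar into tension, with equal and opposite forces P (no external load).
Compatibility of the two members (thermal + elastic change equal): (α₁ − α₂)ΔT = P·[1/(A₁E₁) + 1/(A₂E₂)].
|α₁ − α₂|·ΔT = 15.3×10⁻⁶ × 98 = 0.001499.
1/(A₁E₁) + 1/(A₂E₂) = 1/(260×142×10³) + 1/(2475×111×10³) = 3.073×10⁻⁸ N⁻¹.
So P = 0.001499 / 3.073×10⁻⁸ = 48.8 kN.
σ_{invar} = P/A₁ = 48800/260 = 187.7 MPa, tensile.

σ ≈ 188 MPa (tensile)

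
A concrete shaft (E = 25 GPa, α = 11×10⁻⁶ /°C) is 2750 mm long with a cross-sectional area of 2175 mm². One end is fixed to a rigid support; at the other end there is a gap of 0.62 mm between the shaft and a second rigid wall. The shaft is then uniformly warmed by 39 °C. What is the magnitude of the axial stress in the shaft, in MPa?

Unrestrained expansion: δ_free = αΔT L = 11×10⁻⁶ × 39 × 2750 = 1.18 mm.
After closing the 0.62 mm clearance, 1.18 − 0.62 = 0.5597 mm of expansion remains to be suppressed by the wall.
That suppressed elongation corresponds to σ = E·Δ/L = 25×10³ × 0.5597/2750 = 5.089 MPa.

σ ≈ 5.09 MPa (compressive)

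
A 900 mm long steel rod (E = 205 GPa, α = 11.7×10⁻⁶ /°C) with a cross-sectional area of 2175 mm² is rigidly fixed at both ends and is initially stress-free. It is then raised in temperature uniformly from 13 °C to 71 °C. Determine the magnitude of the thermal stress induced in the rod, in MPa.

With length fixed, the mechanical strain must cancel the thermal strain αΔT = 11.7×10⁻⁶ × 58 = 678.6×10⁻⁶.
The stress required to suppress this strain is σ = Eε = 205×10³ × 678.6×10⁻⁶ = 139.1 MPa, compressive since the rod is trying to expand.

σ ≈ 139 MPa (compressive)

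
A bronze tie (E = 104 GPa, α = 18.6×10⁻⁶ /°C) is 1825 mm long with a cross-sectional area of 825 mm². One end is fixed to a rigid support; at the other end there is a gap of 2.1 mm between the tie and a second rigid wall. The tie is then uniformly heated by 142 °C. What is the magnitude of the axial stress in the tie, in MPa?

Free thermal elongation = αΔT L = 18.6×10⁻⁶ × 142 × 1825 = 4.82 mm.
This exceeds the 2.1 mm gap, so the wall pushes back. The portion of expansion that must be recovered elastically is δ_free − gap = 4.82 − 2.1 = 2.72 mm.
That suppressed elongation corresponds to σ = E·Δ/L = 104×10³ × 2.72/1825 = 155 MPa.

σ ≈ 155 MPa (compressive)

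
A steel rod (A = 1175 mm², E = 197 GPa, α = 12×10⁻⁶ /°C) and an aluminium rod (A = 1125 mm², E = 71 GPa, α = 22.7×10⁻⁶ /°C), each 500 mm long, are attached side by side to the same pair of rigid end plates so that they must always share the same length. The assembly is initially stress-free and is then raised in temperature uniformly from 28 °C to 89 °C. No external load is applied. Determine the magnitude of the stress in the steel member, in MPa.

Both members must finish at the same length. With the larger α, the aluminium tends to over-expand; the plates restrain it, putting the aluminium in compression and the steel in tension. With no external load the two internal forces are equal and opposite, magnitude P.
Compatibility of the two members (thermal + elastic change equal): (α₁ − α₂)ΔT = P·[1/(A₁E₁) + 1/(A₂E₂)].
|α₁ − α₂|·ΔT = 10.7×10⁻⁶ × 61 = 0.0006527.
1/(A₁E₁) + 1/(A₂E₂) = 1/(1175×197×10³) + 1/(1125×71×10³) = 1.684×10⁻⁸ N⁻¹.
P = 0.0006527 / 1.684×10⁻⁸ = 38760 N = 38.76 kN.
σ_{steel} = P/A₁ = 38760/1175 = 32.99 MPa, tensile.

σ ≈ 33 MPa (tensile)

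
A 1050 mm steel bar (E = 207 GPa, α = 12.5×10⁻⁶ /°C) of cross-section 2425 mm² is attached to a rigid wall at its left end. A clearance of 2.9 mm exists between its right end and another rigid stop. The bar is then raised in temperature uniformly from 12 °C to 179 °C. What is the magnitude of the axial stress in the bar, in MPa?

σ ≈ 0 MPa

Free thermal elongation = αΔT L = 12.5×10⁻⁶ × 167 × 1050 = 2.192 mm.
Since δ_free = 2.19 mm is less than the 2.9 mm gap, the bar never touches the wall. No axial force develops.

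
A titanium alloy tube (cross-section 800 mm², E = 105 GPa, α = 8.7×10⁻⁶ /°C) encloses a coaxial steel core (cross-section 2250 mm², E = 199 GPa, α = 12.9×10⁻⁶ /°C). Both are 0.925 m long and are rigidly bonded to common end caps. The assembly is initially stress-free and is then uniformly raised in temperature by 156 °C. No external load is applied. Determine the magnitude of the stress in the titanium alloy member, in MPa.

Both members must finish at the same length. With the larger α, the steel tends to over-expand; the plates restrain it, putting the steel in compression and the titanium alloy in tension. With no external load the two internal forces are equal and opposite, magnitude P.
Compatibility of the two members (thermal + elastic change equal): (α₁ − α₂)ΔT = P·[1/(A₁E₁) + 1/(A₂E₂)].
|α₁ − α₂|·ΔT = 4.2×10⁻⁶ × 156 = 0.0006552.
1/(A₁E₁) + 1/(A₂E₂) = 1/(800×105×10³) + 1/(2250×199×10³) = 1.414×10⁻⁸ N⁻¹.
P = 0.0006552 / 1.414×10⁻⁸ = 46340 N = 46.34 kN.
σ_{titanium alloy} = P/A₁ = 46340/800 = 57.93 MPa, tensile.

σ ≈ 57.9 MPa (tensile)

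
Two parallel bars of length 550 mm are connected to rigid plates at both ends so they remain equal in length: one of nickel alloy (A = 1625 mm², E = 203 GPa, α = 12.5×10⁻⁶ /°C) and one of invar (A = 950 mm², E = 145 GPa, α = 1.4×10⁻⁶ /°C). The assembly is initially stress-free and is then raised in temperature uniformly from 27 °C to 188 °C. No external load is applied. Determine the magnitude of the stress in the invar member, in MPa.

Both members must finish at the same length. With the larger α, the nickel alloy tends to over-expand; the plates restrain it, putting the nickel alloy in compression and the invar in tension. With no external load the two internal forces are equal and opposite, magnitude P.
Setting the final lengths equal and cancelling L: (α₁ − α₂)ΔT = P/(A₁E₁) + P/(A₂E₂).
|α₁ − α₂|·ΔT = 11.1×10⁻⁶ × 161 = 0.001787.
1/(A₁E₁) + 1/(A₂E₂) = 1/(1625×203×10³) + 1/(950×145×10³) = 1.029×10⁻⁸ N⁻¹.
So P = 0.001787 / 1.029×10⁻⁸ = 173.7 kN.
σ_{invar} = P/A₂ = 173700/950 = 182.8 MPa, tensile.

σ ≈ 183 MPa (tensile)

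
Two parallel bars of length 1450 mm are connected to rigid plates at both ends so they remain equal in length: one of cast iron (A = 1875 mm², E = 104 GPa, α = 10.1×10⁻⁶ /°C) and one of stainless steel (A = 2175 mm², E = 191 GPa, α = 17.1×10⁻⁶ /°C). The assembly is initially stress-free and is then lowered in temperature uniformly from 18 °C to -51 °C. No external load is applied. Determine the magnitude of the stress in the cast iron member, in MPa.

Equilibrium of a rigid end plate with no external load gives equal and opposite internal forces ±P in the two members. Since α_{stainless steel} > α_{cast iron}, cooling drives the stainless steel into tension and the cast iron into compression.
Setting the final lengths equal and cancelling L: (α₁ − α₂)ΔT = P/(A₁E₁) + P/(A₂E₂).
|α₁ − α₂|·ΔT = 7×10⁻⁶ × 69 = 0.000483.
1/(A₁E₁) + 1/(A₂E₂) = 1/(1875×104×10³) + 1/(2175×191×10³) = 7.535×10⁻⁹ N⁻¹.
P = 0.000483 / 7.535×10⁻⁹ = 64100 N = 64.1 kN.
σ_{cast iron} = P/A₁ = 64100/1875 = 34.19 MPa, compressive.

σ ≈ 34.2 MPa (compressive)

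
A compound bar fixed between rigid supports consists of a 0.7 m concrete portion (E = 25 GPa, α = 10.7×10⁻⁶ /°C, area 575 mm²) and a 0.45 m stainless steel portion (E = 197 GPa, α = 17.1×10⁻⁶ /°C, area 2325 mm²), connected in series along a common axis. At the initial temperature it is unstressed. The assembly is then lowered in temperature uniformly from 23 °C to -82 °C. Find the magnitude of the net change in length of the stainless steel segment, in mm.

|ΔL| ≈ 0.776 mm

If the supports were absent, the total length change would be Σ αᵢΔT Lᵢ = 10.7×10⁻⁶×105×700 + 17.1×10⁻⁶×105×450 = 1.594 mm.
Since the ends are fixed, an axial force P builds up, equal in every segment, with P · Σ Lᵢ/(AᵢEᵢ) = δ_free.
Σ Lᵢ/(AᵢEᵢ) = 700/(575×25×10³) + 450/(2325×197×10³) = 4.968×10⁻⁵ mm/N.
So P = 1.594 / 4.968×10⁻⁵ = 32.1 kN, tensile.
For the stainless steel segment, free thermal change = 17.1×10⁻⁶×105×450 = 0.808 mm and elastic change from P = 32100×450/(2325×197×10³) = 0.03153 mm; these oppose, so the net change is 0.776 mm (segment shortens).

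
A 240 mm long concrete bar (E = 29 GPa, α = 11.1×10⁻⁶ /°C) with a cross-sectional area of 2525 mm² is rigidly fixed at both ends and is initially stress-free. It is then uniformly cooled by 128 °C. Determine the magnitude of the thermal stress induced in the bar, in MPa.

σ ≈ 41.2 MPa (tensile)

With length fixed, the mechanical strain must cancel the thermal strain αΔT = 11.1×10⁻⁶ × 128 = 1420.8×10⁻⁶.
The stress required to suppress this strain is σ = Eε = 29×10³ × 1420.8×10⁻⁶ = 41.2 MPa, tensile since the bar is trying to contract.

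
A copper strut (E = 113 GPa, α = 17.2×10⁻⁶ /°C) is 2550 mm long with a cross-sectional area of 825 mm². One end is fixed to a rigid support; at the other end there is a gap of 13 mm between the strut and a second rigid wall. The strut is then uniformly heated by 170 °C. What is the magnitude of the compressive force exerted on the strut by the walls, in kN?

P ≈ 0 kN

Unrestrained expansion: δ_free = αΔT L = 17.2×10⁻⁶ × 170 × 2550 = 7.456 mm.
Since δ_free = 7.46 mm is less than the 13 mm gap, the strut never touches the wall. No axial force develops.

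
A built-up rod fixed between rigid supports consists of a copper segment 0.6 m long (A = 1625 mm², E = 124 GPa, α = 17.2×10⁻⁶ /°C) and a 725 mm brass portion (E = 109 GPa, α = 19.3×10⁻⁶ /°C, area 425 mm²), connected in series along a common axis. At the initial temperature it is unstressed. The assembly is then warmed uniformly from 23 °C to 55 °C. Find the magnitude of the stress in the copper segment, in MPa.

If the supports were absent, the total length change would be Σ αᵢΔT Lᵢ = 17.2×10⁻⁶×32×600 + 19.3×10⁻⁶×32×725 = 0.778 mm.
The rigid supports impose zero overall length change; the single axial force P common to all segments must satisfy P Σ Lᵢ/(AᵢEᵢ) = δ_free.
The series flexibility is Σ Lᵢ/(AᵢEᵢ) = 600/(1625×124×10³) + 725/(425×109×10³) = 1.863×10⁻⁵ mm/N.
So P = 0.778 / 1.863×10⁻⁵ = 41.77 kN, compressive.
σ_{copper} = P / A = 41770 / 1625 = 25.7 MPa.

σ ≈ 25.7 MPa (compressive)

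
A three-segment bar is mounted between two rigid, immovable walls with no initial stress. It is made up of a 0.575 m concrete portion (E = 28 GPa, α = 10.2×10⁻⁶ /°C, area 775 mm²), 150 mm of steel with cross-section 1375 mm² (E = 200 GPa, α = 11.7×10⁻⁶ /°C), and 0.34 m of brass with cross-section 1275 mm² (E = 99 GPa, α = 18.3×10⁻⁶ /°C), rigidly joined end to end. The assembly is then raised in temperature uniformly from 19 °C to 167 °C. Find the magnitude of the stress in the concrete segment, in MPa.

If the supports were absent, the total length change would be Σ αᵢΔT Lᵢ = 10.2×10⁻⁶×148×575 + 11.7×10⁻⁶×148×150 + 18.3×10⁻⁶×148×340 = 2.049 mm.
The walls prevent any net length change, so an axial force P (same in every segment) develops. Compatibility: P · Σ Lᵢ/(AᵢEᵢ) = δ_free.
The series flexibility is Σ Lᵢ/(AᵢEᵢ) = 575/(775×28×10³) + 150/(1375×200×10³) + 340/(1275×99×10³) = 2.974×10⁻⁵ mm/N.
So P = 2.049 / 2.974×10⁻⁵ = 68.89 kN, compressive.
σ_{concrete} = P / A = 68890 / 775 = 88.89 MPa.

σ ≈ 88.9 MPa (compressive)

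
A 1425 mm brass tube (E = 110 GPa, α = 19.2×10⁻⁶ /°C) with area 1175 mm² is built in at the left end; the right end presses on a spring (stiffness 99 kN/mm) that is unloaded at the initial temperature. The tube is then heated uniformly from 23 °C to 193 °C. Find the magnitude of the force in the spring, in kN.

P ≈ 220 kN

If the spring were absent the tube would lengthen by αΔT L = 19.2×10⁻⁶ × 170 × 1425 = 4.651 mm.
With a force P in the spring, the elastic change of the tube is PL/(AE) and that of the spring is P/k; compatibility requires their sum to equal δ_free.
So P = δ_free / [L/(AE) + 1/k] = 4.651 / [ 1425/(1175×110×10³) + 1/(99×10³) ].
P = 4.651 / 2.113×10⁻⁵ = 220200 N.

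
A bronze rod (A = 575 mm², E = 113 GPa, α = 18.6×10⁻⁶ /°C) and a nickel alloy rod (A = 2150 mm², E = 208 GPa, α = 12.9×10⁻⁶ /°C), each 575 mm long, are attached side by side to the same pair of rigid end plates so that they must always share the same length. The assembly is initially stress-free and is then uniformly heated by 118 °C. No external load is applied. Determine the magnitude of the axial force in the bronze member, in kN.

P ≈ 38.2 kN (compressive in the bronze)

Equilibrium of a rigid end plate with no external load gives equal and opposite internal forces ±P in the two members. Since α_{bronze} > α_{nickel alloy}, heating drives the bronze into compression and the nickel alloy into tension.
Compatibility of the two members (thermal + elastic change equal): (α₁ − α₂)ΔT = P·[1/(A₁E₁) + 1/(A₂E₂)].
|α₁ − α₂|·ΔT = 5.7×10⁻⁶ × 118 = 0.0006726.
1/(A₁E₁) + 1/(A₂E₂) = 1/(575×113×10³) + 1/(2150×208×10³) = 1.763×10⁻⁸ N⁻¹.
P = 0.0006726 / 1.763×10⁻⁸ = 38160 N = 38.16 kN.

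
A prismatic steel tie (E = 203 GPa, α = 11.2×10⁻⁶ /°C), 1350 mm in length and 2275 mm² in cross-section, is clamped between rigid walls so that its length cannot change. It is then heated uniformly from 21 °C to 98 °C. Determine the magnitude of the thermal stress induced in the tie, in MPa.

The supports are rigid, so the total axial strain is zero. The restrained thermal strain is ε = αΔT = 11.2×10⁻⁶ × 77 = 862.4×10⁻⁶.
Hence σ = E·αΔT = 203×10³ × 862.4×10⁻⁶ = 175.1 MPa, compressive.

σ ≈ 175 MPa (compressive)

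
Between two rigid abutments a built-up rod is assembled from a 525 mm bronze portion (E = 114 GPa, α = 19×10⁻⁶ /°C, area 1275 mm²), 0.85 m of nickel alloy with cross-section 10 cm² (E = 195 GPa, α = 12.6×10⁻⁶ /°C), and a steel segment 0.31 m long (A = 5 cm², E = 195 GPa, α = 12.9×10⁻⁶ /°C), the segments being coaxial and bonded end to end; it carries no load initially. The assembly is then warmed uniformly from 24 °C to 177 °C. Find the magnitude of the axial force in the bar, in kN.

Free thermal expansion of the whole bar: Σ αᵢΔT Lᵢ = 19×10⁻⁶×153×525 + 12.6×10⁻⁶×153×850 + 12.9×10⁻⁶×153×310 = 3.777 mm.
Since the ends are fixed, an axial force P builds up, equal in every segment, with P · Σ Lᵢ/(AᵢEᵢ) = δ_free.
The series flexibility is Σ Lᵢ/(AᵢEᵢ) = 525/(1275×114×10³) + 850/(1000×195×10³) + 310/(500×195×10³) = 1.115×10⁻⁵ mm/N.
So P = 3.777 / 1.115×10⁻⁵ = 338.7 kN, compressive.

P ≈ 339 kN (compressive)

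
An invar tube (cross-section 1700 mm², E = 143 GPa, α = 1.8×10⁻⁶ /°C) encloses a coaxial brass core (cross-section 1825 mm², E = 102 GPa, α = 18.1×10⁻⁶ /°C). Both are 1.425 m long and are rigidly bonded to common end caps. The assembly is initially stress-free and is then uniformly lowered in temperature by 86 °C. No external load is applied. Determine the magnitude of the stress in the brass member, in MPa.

The brass has the larger α, so on cooling it would change length more than the invar if both were free. The rigid plates force a common final length, so the brass is put into tension and the invar into compression, with equal and opposite forces P (no external load).
Setting the final lengths equal and cancelling L: (α₁ − α₂)ΔT = P/(A₁E₁) + P/(A₂E₂).
|α₁ − α₂|·ΔT = 16.3×10⁻⁶ × 86 = 0.001402.
1/(A₁E₁) + 1/(A₂E₂) = 1/(1700×143×10³) + 1/(1825×102×10³) = 9.486×10⁻⁹ N⁻¹.
So P = 0.001402 / 9.486×10⁻⁹ = 147.8 kN.
σ_{brass} = P/A₂ = 147800/1825 = 80.98 MPa, tensile.

σ ≈ 81 MPa (tensile)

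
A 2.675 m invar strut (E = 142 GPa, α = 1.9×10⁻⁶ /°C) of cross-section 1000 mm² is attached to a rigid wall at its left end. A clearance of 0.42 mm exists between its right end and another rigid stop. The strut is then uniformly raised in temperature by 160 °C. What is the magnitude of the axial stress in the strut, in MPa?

σ ≈ 20.9 MPa (compressive)

Unrestrained expansion: δ_free = αΔT L = 1.9×10⁻⁶ × 160 × 2675 = 0.8132 mm.
This exceeds the 0.42 mm gap, so the wall pushes back. The portion of expansion that must be recovered elastically is δ_free − gap = 0.8132 − 0.42 = 0.3932 mm.
Compatibility: PL/(AE) = 0.3932 mm, so σ = P/A = E × (0.3932/2675) = 20.87 MPa.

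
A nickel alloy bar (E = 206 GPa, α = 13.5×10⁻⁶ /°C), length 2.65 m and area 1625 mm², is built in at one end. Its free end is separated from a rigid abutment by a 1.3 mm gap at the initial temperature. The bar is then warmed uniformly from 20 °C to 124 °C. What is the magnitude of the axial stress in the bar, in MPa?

σ ≈ 188 MPa (compressive)

Unrestrained expansion: δ_free = αΔT L = 13.5×10⁻⁶ × 104 × 2650 = 3.721 mm.
This exceeds the 1.3 mm gap, so the wall pushes back. The portion of expansion that must be recovered elastically is δ_free − gap = 3.721 − 1.3 = 2.421 mm.
So σ = E(δ_free − g)/L = 206×10³ × 2.421/2650 = 188.2 MPa.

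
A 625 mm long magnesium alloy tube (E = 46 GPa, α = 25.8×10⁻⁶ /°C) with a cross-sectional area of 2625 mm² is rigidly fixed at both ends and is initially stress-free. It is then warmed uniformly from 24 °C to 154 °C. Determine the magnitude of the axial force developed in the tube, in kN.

With zero net strain, σ = E·αΔT = 46 GPa × 25.8×10⁻⁶ × 130 = 154.3 MPa.
Then P = σA = 154.3 × 2625 mm² = 405 kN, compressive.

P ≈ 405 kN (compressive)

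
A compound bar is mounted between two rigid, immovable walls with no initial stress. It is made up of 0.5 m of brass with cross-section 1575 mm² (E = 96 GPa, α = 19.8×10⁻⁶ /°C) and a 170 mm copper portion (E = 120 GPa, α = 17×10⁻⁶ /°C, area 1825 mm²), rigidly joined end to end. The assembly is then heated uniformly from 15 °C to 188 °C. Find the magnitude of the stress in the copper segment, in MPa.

Free thermal expansion of the whole bar: Σ αᵢΔT Lᵢ = 19.8×10⁻⁶×173×500 + 17×10⁻⁶×173×170 = 2.213 mm.
The walls prevent any net length change, so an axial force P (same in every segment) develops. Compatibility: P · Σ Lᵢ/(AᵢEᵢ) = δ_free.
The series flexibility is Σ Lᵢ/(AᵢEᵢ) = 500/(1575×96×10³) + 170/(1825×120×10³) = 4.083×10⁻⁶ mm/N.
Hence P = δ_free / Σ(L/AE) = 2.213/4.083×10⁻⁶ = 541.9 kN (compressive).
σ_{copper} = P / A = 541900 / 1825 = 296.9 MPa.

σ ≈ 297 MPa (compressive)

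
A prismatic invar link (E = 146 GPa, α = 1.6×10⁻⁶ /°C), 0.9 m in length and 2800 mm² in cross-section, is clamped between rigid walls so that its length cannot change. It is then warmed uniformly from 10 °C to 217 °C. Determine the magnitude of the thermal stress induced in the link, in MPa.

σ ≈ 48.4 MPa (compressive)

Because both ends are immovable the net strain is zero, and the suppressed thermal strain is αΔT = 1.6×10⁻⁶ × 207 = 331.2×10⁻⁶.
The stress required to suppress this strain is σ = Eε = 146×10³ × 331.2×10⁻⁶ = 48.36 MPa, compressive since the link is trying to expand.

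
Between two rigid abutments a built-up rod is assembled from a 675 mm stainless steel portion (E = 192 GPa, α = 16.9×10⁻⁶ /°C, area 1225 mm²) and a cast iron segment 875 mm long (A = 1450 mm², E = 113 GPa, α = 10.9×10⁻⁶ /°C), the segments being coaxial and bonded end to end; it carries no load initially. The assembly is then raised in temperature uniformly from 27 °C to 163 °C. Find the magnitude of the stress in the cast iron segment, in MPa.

Free thermal expansion of the whole bar: Σ αᵢΔT Lᵢ = 16.9×10⁻⁶×136×675 + 10.9×10⁻⁶×136×875 = 2.849 mm.
Since the ends are fixed, an axial force P builds up, equal in every segment, with P · Σ Lᵢ/(AᵢEᵢ) = δ_free.
Σ Lᵢ/(AᵢEᵢ) = 675/(1225×192×10³) + 875/(1450×113×10³) = 8.21×10⁻⁶ mm/N.
Hence P = δ_free / Σ(L/AE) = 2.849/8.21×10⁻⁶ = 347 kN (compressive).
σ_{cast iron} = P / A = 347000 / 1450 = 239.3 MPa.

σ ≈ 239 MPa (compressive)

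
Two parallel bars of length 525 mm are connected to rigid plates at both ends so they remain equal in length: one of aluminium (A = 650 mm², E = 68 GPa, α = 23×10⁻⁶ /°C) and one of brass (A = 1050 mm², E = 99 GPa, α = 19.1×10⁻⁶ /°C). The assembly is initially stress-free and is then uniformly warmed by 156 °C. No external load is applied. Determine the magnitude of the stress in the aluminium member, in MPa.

Equilibrium of a rigid end plate with no external load gives equal and opposite internal forces ±P in the two members. Since α_{aluminium} > α_{brass}, heating drives the aluminium into compression and the brass into tension.
Compatibility of the two members (thermal + elastic change equal): (α₁ − α₂)ΔT = P·[1/(A₁E₁) + 1/(A₂E₂)].
|α₁ − α₂|·ΔT = 3.9×10⁻⁶ × 156 = 0.0006084.
1/(A₁E₁) + 1/(A₂E₂) = 1/(650×68×10³) + 1/(1050×99×10³) = 3.224×10⁻⁸ N⁻¹.
So P = 0.0006084 / 3.224×10⁻⁸ = 18.87 kN.
σ_{aluminium} = P/A₁ = 18870/650 = 29.03 MPa, compressive.

σ ≈ 29 MPa (compressive)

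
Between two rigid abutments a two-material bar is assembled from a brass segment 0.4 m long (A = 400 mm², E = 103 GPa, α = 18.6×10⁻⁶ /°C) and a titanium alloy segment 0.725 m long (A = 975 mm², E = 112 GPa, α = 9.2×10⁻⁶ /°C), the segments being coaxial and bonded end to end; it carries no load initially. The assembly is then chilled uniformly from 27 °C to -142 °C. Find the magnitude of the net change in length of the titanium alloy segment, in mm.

With the walls removed the bar would change length by δ_free = Σ αᵢΔT Lᵢ = 18.6×10⁻⁶×169×400 + 9.2×10⁻⁶×169×725 = 2.385 mm.
Since the ends are fixed, an axial force P builds up, equal in every segment, with P · Σ Lᵢ/(AᵢEᵢ) = δ_free.
Σ Lᵢ/(AᵢEᵢ) = 400/(400×103×10³) + 725/(975×112×10³) = 1.635×10⁻⁵ mm/N.
So P = 2.385 / 1.635×10⁻⁵ = 145.9 kN, tensile.
For the titanium alloy segment, free thermal change = 9.2×10⁻⁶×169×725 = 1.127 mm and elastic change from P = 145900×725/(975×112×10³) = 0.9684 mm; these oppose, so the net change is 0.159 mm (segment shortens).

|ΔL| ≈ 0.159 mm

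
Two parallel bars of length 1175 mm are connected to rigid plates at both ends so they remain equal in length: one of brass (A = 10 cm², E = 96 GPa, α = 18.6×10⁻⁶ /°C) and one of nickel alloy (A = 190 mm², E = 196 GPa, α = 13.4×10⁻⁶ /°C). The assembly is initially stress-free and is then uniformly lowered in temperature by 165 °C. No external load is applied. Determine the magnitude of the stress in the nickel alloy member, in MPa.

σ ≈ 121 MPa (compressive)

The brass has the larger α, so on cooling it would change length more than the nickel alloy if both were free. The rigid plates force a common final length, so the brass is put into tension and the nickel alloy into compression, with equal and opposite forces P (no external load).
Setting the final lengths equal and cancelling L: (α₁ − α₂)ΔT = P/(A₁E₁) + P/(A₂E₂).
|α₁ − α₂|·ΔT = 5.2×10⁻⁶ × 165 = 0.000858.
1/(A₁E₁) + 1/(A₂E₂) = 1/(1000×96×10³) + 1/(190×196×10³) = 3.727×10⁻⁸ N⁻¹.
So P = 0.000858 / 3.727×10⁻⁸ = 23.02 kN.
σ_{nickel alloy} = P/A₂ = 23020/190 = 121.2 MPa, compressive.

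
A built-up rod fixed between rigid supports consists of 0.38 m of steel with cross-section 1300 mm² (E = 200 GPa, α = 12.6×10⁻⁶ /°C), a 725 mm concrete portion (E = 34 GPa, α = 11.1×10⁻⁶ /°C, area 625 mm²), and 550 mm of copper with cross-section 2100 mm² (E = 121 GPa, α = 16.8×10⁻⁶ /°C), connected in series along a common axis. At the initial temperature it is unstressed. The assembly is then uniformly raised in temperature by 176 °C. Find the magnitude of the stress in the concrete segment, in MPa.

Free thermal expansion of the whole bar: Σ αᵢΔT Lᵢ = 12.6×10⁻⁶×176×380 + 11.1×10⁻⁶×176×725 + 16.8×10⁻⁶×176×550 = 3.885 mm.
Since the ends are fixed, an axial force P builds up, equal in every segment, with P · Σ Lᵢ/(AᵢEᵢ) = δ_free.
The series flexibility is Σ Lᵢ/(AᵢEᵢ) = 380/(1300×200×10³) + 725/(625×34×10³) + 550/(2100×121×10³) = 3.774×10⁻⁵ mm/N.
P = 3.885 / 3.774×10⁻⁵ = 102900 N = 102.9 kN, compressive.
σ_{concrete} = P / A = 102900 / 625 = 164.7 MPa.

σ ≈ 165 MPa (compressive)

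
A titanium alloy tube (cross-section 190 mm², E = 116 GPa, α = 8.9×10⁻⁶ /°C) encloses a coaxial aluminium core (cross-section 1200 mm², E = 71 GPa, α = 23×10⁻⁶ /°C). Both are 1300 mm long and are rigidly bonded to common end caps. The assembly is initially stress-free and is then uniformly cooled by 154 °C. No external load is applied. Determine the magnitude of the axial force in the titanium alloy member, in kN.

P ≈ 38 kN (compressive in the titanium alloy)

The aluminium has the larger α, so on cooling it would change length more than the titanium alloy if both were free. The rigid plates force a common final length, so the aluminium is put into tension and the titanium alloy into compression, with equal and opposite forces P (no external load).
Equating the net (thermal + elastic) strains gives |α₁ − α₂|·ΔT = P·[1/(A₁E₁) + 1/(A₂E₂)].
|α₁ − α₂|·ΔT = 14.1×10⁻⁶ × 154 = 0.002171.
1/(A₁E₁) + 1/(A₂E₂) = 1/(190×116×10³) + 1/(1200×71×10³) = 5.711×10⁻⁸ N⁻¹.
So P = 0.002171 / 5.711×10⁻⁸ = 38.02 kN.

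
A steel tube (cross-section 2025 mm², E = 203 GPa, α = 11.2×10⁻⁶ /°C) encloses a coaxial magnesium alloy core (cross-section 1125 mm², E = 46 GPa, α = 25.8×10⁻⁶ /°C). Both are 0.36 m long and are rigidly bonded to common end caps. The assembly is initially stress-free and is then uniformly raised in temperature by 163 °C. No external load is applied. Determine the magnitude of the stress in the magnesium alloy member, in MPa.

Both members must finish at the same length. With the larger α, the magnesium alloy tends to over-expand; the plates restrain it, putting the magnesium alloy in compression and the steel in tension. With no external load the two internal forces are equal and opposite, magnitude P.
Setting the final lengths equal and cancelling L: (α₁ − α₂)ΔT = P/(A₁E₁) + P/(A₂E₂).
|α₁ − α₂|·ΔT = 14.6×10⁻⁶ × 163 = 0.00238.
1/(A₁E₁) + 1/(A₂E₂) = 1/(2025×203×10³) + 1/(1125×46×10³) = 2.176×10⁻⁸ N⁻¹.
P = 0.00238 / 2.176×10⁻⁸ = 109400 N = 109.4 kN.
σ_{magnesium alloy} = P/A₂ = 109400/1125 = 97.23 MPa, compressive.

σ ≈ 97.2 MPa (compressive)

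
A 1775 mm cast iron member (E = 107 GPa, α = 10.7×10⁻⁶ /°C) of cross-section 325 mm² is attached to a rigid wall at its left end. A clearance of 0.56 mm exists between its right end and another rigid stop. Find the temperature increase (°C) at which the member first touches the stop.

The gap closes when αΔT L = 0.56 mm, since the member is still unstressed at that instant.
ΔT = 0.56 / (10.7×10⁻⁶ × 1775) = 29.49 °C.

ΔT ≈ 29.5 °C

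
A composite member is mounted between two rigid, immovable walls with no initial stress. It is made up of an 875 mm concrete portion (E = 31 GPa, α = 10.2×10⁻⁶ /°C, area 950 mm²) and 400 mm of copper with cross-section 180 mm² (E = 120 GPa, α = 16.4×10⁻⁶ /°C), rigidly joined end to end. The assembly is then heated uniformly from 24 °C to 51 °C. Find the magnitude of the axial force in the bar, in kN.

Free thermal expansion of the whole bar: Σ αᵢΔT Lᵢ = 10.2×10⁻⁶×27×875 + 16.4×10⁻⁶×27×400 = 0.4181 mm.
The rigid supports impose zero overall length change; the single axial force P common to all segments must satisfy P Σ Lᵢ/(AᵢEᵢ) = δ_free.
Σ Lᵢ/(AᵢEᵢ) = 875/(950×31×10³) + 400/(180×120×10³) = 4.823×10⁻⁵ mm/N.
P = 0.4181 / 4.823×10⁻⁵ = 8669 N = 8.669 kN, compressive.

P ≈ 8.67 kN (compressive)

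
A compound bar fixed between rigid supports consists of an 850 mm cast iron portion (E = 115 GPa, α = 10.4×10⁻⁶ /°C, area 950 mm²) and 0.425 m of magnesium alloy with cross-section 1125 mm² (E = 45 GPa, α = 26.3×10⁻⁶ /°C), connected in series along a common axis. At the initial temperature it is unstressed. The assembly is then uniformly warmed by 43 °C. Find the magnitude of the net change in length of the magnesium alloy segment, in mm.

|ΔL| ≈ 0.0339 mm

With the walls removed the bar would change length by δ_free = Σ αᵢΔT Lᵢ = 10.4×10⁻⁶×43×850 + 26.3×10⁻⁶×43×425 = 0.8608 mm.
The rigid supports impose zero overall length change; the single axial force P common to all segments must satisfy P Σ Lᵢ/(AᵢEᵢ) = δ_free.
The series flexibility is Σ Lᵢ/(AᵢEᵢ) = 850/(950×115×10³) + 425/(1125×45×10³) = 1.618×10⁻⁵ mm/N.
So P = 0.8608 / 1.618×10⁻⁵ = 53.21 kN, compressive.
For the magnesium alloy segment, free thermal change = 26.3×10⁻⁶×43×425 = 0.4806 mm and elastic change from P = 53210×425/(1125×45×10³) = 0.4467 mm; these oppose, so the net change is 0.0339 mm (segment lengthens).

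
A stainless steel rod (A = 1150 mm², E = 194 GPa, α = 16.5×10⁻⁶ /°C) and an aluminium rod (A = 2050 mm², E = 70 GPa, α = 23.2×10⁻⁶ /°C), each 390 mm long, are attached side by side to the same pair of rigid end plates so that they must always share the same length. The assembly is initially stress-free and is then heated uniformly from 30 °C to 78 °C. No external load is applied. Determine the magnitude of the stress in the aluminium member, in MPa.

σ ≈ 13.7 MPa (compressive)

Both members must finish at the same length. With the larger α, the aluminium tends to over-expand; the plates restrain it, putting the aluminium in compression and the stainless steel in tension. With no external load the two internal forces are equal and opposite, magnitude P.
Compatibility of the two members (thermal + elastic change equal): (α₁ − α₂)ΔT = P·[1/(A₁E₁) + 1/(A₂E₂)].
|α₁ − α₂|·ΔT = 6.7×10⁻⁶ × 48 = 0.0003216.
1/(A₁E₁) + 1/(A₂E₂) = 1/(1150×194×10³) + 1/(2050×70×10³) = 1.145×10⁻⁸ N⁻¹.
So P = 0.0003216 / 1.145×10⁻⁸ = 28.09 kN.
σ_{aluminium} = P/A₂ = 28090/2050 = 13.7 MPa, compressive.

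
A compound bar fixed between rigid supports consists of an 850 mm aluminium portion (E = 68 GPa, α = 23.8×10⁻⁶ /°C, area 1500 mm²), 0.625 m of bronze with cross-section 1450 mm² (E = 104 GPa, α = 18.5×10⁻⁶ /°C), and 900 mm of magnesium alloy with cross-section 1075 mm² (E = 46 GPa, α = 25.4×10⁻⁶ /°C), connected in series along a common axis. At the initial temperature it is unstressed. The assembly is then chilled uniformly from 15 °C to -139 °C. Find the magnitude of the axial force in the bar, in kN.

If the supports were absent, the total length change would be Σ αᵢΔT Lᵢ = 23.8×10⁻⁶×154×850 + 18.5×10⁻⁶×154×625 + 25.4×10⁻⁶×154×900 = 8.416 mm.
The rigid supports impose zero overall length change; the single axial force P common to all segments must satisfy P Σ Lᵢ/(AᵢEᵢ) = δ_free.
The series flexibility is Σ Lᵢ/(AᵢEᵢ) = 850/(1500×68×10³) + 625/(1450×104×10³) + 900/(1075×46×10³) = 3.068×10⁻⁵ mm/N.
P = 8.416 / 3.068×10⁻⁵ = 274300 N = 274.3 kN, tensile.

P ≈ 274 kN (tensile)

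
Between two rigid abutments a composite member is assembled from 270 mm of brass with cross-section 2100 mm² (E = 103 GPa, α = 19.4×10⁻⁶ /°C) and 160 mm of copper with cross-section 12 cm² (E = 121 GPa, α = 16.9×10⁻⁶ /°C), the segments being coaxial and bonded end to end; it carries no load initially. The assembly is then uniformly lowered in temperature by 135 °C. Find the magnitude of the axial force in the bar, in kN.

P ≈ 456 kN (tensile)

If the supports were absent, the total length change would be Σ αᵢΔT Lᵢ = 19.4×10⁻⁶×135×270 + 16.9×10⁻⁶×135×160 = 1.072 mm.
The rigid supports impose zero overall length change; the single axial force P common to all segments must satisfy P Σ Lᵢ/(AᵢEᵢ) = δ_free.
The series flexibility is Σ Lᵢ/(AᵢEᵢ) = 270/(2100×103×10³) + 160/(1200×121×10³) = 2.35×10⁻⁶ mm/N.
So P = 1.072 / 2.35×10⁻⁶ = 456.2 kN, tensile.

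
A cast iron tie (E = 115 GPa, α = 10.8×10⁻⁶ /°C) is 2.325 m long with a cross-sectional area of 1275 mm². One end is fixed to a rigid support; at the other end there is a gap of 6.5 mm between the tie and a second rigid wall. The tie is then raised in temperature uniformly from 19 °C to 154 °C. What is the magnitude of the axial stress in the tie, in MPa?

Unrestrained expansion: δ_free = αΔT L = 10.8×10⁻⁶ × 135 × 2325 = 3.39 mm.
This is smaller than the 6.5 mm clearance, so the tie expands freely without reaching the stop — the stress is zero.

σ ≈ 0 MPa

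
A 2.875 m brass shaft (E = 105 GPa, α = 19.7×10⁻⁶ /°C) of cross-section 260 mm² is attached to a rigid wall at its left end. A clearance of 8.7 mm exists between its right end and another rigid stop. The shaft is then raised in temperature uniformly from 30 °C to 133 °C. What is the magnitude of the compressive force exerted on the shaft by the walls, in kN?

P ≈ 0 kN

Unrestrained expansion: δ_free = αΔT L = 19.7×10⁻⁶ × 103 × 2875 = 5.834 mm.
Since δ_free = 5.83 mm is less than the 8.7 mm gap, the shaft never touches the wall. No axial force develops.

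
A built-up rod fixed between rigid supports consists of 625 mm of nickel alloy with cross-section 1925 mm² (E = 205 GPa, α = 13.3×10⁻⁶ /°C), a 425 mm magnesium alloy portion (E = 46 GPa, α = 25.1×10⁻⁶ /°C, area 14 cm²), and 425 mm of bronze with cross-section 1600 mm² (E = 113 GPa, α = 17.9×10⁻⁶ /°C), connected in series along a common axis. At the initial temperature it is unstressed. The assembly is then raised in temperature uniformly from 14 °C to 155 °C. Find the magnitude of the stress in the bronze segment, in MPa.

σ ≈ 222 MPa (compressive)

With the walls removed the bar would change length by δ_free = Σ αᵢΔT Lᵢ = 13.3×10⁻⁶×141×625 + 25.1×10⁻⁶×141×425 + 17.9×10⁻⁶×141×425 = 3.749 mm.
The rigid supports impose zero overall length change; the single axial force P common to all segments must satisfy P Σ Lᵢ/(AᵢEᵢ) = δ_free.
Σ Lᵢ/(AᵢEᵢ) = 625/(1925×205×10³) + 425/(1400×46×10³) + 425/(1600×113×10³) = 1.053×10⁻⁵ mm/N.
P = 3.749 / 1.053×10⁻⁵ = 355900 N = 355.9 kN, compressive.
σ_{bronze} = P / A = 355900 / 1600 = 222.4 MPa.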